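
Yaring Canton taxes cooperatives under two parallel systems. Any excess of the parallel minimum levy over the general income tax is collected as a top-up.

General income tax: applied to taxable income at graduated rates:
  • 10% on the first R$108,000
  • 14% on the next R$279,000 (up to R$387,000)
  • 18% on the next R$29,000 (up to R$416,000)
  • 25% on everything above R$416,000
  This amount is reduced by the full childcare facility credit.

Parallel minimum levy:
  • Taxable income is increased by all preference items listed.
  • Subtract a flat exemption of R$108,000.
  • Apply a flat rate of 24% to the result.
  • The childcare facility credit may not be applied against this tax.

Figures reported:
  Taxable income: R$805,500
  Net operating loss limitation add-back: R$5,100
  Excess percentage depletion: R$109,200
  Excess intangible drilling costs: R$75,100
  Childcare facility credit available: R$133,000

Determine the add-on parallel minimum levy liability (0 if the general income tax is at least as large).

R$193,401

General income tax:
  R$108,000 × 10% = R$10,800
  R$279,000 × 14% = R$39,060
  R$29,000 × 18% = R$5,220
  R$389,500 × 25% = R$97,375
  → R$152,455
  Less childcare facility credit R$133,000 → R$19,455

Parallel minimum levy:
  Adjusted income: R$805,500 + R$5,100 + R$109,200 + R$75,100 = R$994,900
  Less exemption R$108,000 → base R$886,900
  R$886,900 × 24% = R$212,856

Excess of parallel minimum levy over general income tax: R$212,856 − R$19,455 = R$193,401.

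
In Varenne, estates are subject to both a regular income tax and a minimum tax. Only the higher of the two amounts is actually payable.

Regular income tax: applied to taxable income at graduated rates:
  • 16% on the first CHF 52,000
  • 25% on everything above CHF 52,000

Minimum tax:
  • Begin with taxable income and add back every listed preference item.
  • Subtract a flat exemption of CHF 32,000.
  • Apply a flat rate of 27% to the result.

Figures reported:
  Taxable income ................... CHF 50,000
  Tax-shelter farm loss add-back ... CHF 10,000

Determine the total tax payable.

Regular income tax:
  CHF 50,000 × 16% = CHF 8,000

Minimum tax:
  Adjusted income: CHF 50,000 + CHF 10,000 = CHF 60,000
  Less exemption CHF 32,000 → base CHF 28,000
  CHF 28,000 × 27% = CHF 7,560

CHF 8,000 > CHF 7,560, so the regular income tax governs.

CHF 8,000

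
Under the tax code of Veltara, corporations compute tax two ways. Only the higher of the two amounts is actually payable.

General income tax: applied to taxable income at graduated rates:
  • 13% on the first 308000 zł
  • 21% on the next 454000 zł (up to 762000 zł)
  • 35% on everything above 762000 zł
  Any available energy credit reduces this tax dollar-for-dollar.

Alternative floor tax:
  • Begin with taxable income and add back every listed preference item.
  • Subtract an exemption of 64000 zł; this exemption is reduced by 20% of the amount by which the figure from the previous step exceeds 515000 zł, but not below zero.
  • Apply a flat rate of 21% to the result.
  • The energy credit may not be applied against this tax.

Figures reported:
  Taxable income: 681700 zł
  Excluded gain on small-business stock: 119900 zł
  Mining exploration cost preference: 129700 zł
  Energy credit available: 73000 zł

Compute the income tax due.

195573 zł

General income tax:
  308000 zł × 13% = 40040 zł
  373700 zł × 21% = 78477 zł
  → 118517 zł
  Less energy credit 73000 zł → 45517 zł

Alternative floor tax:
  Adjusted income: 681700 zł + 119900 zł + 129700 zł = 931300 zł
  Exemption: 20% × (931300 zł − 515000 zł) = 83260 zł ≥ 64000 zł, so the exemption is fully phased out
  Base: 931300 zł − 0 zł = 931300 zł
  931300 zł × 21% = 195573 zł

195573 zł > 45517 zł, so the alternative floor tax is the binding amount.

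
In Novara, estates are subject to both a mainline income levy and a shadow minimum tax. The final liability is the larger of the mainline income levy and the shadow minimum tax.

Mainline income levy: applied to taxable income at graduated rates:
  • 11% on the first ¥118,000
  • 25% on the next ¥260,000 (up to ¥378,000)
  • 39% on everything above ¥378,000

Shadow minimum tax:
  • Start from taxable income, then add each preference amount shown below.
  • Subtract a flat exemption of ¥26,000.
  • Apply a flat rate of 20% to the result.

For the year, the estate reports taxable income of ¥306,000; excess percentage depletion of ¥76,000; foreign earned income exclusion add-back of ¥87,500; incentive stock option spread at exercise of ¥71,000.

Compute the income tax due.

¥102,900

Mainline income levy:
  ¥118,000 × 11% = ¥12,980
  ¥188,000 × 25% = ¥47,000
  → ¥59,980

Shadow minimum tax:
  Adjusted income: ¥306,000 + ¥76,000 + ¥87,500 + ¥71,000 = ¥540,500
  Less exemption ¥26,000 → base ¥514,500
  ¥514,500 × 20% = ¥102,900

¥102,900 > ¥59,980, so the shadow minimum tax is the binding amount.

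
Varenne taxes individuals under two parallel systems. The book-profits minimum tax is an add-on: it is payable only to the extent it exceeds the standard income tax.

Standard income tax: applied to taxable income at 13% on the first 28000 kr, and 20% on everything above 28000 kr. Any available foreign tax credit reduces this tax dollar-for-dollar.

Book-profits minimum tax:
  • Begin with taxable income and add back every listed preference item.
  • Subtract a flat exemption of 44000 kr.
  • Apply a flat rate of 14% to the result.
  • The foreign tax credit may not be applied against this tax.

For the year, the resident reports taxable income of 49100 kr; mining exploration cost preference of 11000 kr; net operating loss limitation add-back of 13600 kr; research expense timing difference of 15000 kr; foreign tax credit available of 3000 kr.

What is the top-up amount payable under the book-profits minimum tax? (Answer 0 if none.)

Standard income tax:
  28000 kr × 13% = 3640 kr
  21100 kr × 20% = 4220 kr
  → 7860 kr
  Less foreign tax credit 3000 kr → 4860 kr

Book-profits minimum tax:
  Adjusted income: 49100 kr + 11000 kr + 13600 kr + 15000 kr = 88700 kr
  Less exemption 44000 kr → base 44700 kr
  44700 kr × 14% = 6258 kr

Excess of book-profits minimum tax over standard income tax: 6258 kr − 4860 kr = 1398 kr.

1398 kr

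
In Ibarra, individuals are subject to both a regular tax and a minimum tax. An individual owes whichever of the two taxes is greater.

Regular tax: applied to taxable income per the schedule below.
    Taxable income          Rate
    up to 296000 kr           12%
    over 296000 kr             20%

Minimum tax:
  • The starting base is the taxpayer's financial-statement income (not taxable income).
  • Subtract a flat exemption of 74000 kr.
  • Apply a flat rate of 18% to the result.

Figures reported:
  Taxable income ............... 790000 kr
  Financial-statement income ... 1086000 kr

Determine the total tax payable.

182160 kr

Minimum tax:
  Base (financial-statement income): 1086000 kr
  Less exemption 74000 kr → base 1012000 kr
  1012000 kr × 18% = 182160 kr

Regular tax:
  296000 kr × 12% = 35520 kr
  494000 kr × 20% = 98800 kr
  → 134320 kr

182160 kr > 134320 kr, so the minimum tax is the binding amount.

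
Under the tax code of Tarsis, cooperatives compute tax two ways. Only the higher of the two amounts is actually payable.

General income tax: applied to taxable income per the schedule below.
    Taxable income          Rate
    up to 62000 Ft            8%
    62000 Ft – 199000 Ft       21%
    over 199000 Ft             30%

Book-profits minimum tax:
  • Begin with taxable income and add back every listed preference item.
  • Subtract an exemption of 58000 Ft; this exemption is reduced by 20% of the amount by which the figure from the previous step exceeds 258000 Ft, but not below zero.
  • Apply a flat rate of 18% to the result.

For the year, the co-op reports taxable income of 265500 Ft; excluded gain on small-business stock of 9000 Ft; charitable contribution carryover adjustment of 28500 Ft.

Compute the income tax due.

Book-profits minimum tax:
  Adjusted income: 265500 Ft + 9000 Ft + 28500 Ft = 303000 Ft
  Exemption: 58000 Ft − 20% × (303000 Ft − 258000 Ft) = 58000 Ft − 9000 Ft = 49000 Ft
  Base: 303000 Ft − 49000 Ft = 254000 Ft
  254000 Ft × 18% = 45720 Ft

General income tax:
  62000 Ft × 8% = 4960 Ft
  137000 Ft × 21% = 28770 Ft
  66500 Ft × 30% = 19950 Ft
  → 53680 Ft

53680 Ft > 45720 Ft, so the general income tax governs.

53680 Ft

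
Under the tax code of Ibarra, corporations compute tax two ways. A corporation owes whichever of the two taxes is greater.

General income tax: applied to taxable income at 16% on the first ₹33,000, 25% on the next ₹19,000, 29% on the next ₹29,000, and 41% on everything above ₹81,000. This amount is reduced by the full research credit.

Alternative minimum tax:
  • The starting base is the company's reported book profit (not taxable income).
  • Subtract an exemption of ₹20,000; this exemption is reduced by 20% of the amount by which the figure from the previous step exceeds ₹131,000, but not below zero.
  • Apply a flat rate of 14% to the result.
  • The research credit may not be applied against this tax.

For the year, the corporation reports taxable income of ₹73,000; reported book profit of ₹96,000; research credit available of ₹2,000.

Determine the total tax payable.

General income tax:
  ₹33,000 × 16% = ₹5,280
  ₹19,000 × 25% = ₹4,750
  ₹21,000 × 29% = ₹6,090
  → ₹16,120
  Less research credit ₹2,000 → ₹14,120

Alternative minimum tax:
  Base (reported book profit): ₹96,000
  Exemption: ₹96,000 ≤ ₹131,000, so full ₹20,000 applies
  Base: ₹96,000 − ₹20,000 = ₹76,000
  ₹76,000 × 14% = ₹10,640

₹14,120 > ₹10,640, so the general income tax governs.

₹14,120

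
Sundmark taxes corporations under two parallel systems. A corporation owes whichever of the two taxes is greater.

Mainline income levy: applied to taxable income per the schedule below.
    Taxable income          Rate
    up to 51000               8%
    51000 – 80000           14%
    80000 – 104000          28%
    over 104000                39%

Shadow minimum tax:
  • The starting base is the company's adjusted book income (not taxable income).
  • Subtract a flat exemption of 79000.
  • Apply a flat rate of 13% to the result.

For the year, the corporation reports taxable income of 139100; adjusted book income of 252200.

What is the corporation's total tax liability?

Mainline income levy:
  51000 × 8% = 4080
  29000 × 14% = 4060
  24000 × 28% = 6720
  35100 × 39% = 13689
  → 28549

Shadow minimum tax:
  Base (adjusted book income): 252200
  Less exemption 79000 → base 173200
  173200 × 13% = 22516

28549 > 22516, so the mainline income levy governs.

28549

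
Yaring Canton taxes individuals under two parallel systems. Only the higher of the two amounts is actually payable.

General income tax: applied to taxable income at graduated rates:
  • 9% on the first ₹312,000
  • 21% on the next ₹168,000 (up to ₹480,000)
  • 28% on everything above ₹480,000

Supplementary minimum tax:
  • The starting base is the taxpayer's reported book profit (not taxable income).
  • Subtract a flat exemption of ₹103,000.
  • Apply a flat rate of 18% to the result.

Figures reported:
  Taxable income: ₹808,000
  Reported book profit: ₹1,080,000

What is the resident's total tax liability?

₹175,860

General income tax:
  ₹312,000 × 9% = ₹28,080
  ₹168,000 × 21% = ₹35,280
  ₹328,000 × 28% = ₹91,840
  → ₹155,200

Supplementary minimum tax:
  Base (reported book profit): ₹1,080,000
  Less exemption ₹103,000 → base ₹977,000
  ₹977,000 × 18% = ₹175,860

₹175,860 > ₹155,200, so the supplementary minimum tax is the binding amount.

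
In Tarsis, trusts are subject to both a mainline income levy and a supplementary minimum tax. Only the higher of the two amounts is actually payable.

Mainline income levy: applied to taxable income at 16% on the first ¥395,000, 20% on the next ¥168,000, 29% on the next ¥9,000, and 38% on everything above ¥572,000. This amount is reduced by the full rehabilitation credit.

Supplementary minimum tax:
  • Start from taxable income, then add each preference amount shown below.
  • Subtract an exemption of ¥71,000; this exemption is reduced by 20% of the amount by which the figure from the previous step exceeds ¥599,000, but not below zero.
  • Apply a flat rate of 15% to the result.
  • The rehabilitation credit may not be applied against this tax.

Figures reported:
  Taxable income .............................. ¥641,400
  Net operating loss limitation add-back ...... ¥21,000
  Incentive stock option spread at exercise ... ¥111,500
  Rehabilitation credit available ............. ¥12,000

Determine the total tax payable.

¥113,782

Mainline income levy:
  ¥395,000 × 16% = ¥63,200
  ¥168,000 × 20% = ¥33,600
  ¥9,000 × 29% = ¥2,610
  ¥69,400 × 38% = ¥26,372
  → ¥125,782
  Less rehabilitation credit ¥12,000 → ¥113,782

Supplementary minimum tax:
  Adjusted income: ¥641,400 + ¥21,000 + ¥111,500 = ¥773,900
  Exemption: ¥71,000 − 20% × (¥773,900 − ¥599,000) = ¥71,000 − ¥34,980 = ¥36,020
  Base: ¥773,900 − ¥36,020 = ¥737,880
  ¥737,880 × 15% = ¥110,682

¥113,782 > ¥110,682, so the mainline income levy governs.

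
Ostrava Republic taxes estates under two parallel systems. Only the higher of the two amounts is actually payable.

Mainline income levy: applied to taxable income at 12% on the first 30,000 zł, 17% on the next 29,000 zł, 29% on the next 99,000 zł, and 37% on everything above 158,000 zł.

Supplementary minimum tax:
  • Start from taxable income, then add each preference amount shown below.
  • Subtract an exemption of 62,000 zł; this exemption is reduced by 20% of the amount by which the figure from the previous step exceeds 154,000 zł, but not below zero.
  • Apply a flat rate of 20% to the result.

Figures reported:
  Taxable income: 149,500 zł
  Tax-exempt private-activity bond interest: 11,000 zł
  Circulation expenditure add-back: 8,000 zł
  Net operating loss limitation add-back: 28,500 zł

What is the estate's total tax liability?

34,775 zł

Mainline income levy:
  30,000 zł × 12% = 3,600 zł
  29,000 zł × 17% = 4,930 zł
  90,500 zł × 29% = 26,245 zł
  → 34,775 zł

Supplementary minimum tax:
  Adjusted income: 149,500 zł + 11,000 zł + 8,000 zł + 28,500 zł = 197,000 zł
  Exemption: 62,000 zł − 20% × (197,000 zł − 154,000 zł) = 62,000 zł − 8,600 zł = 53,400 zł
  Base: 197,000 zł − 53,400 zł = 143,600 zł
  143,600 zł × 20% = 28,720 zł

34,775 zł > 28,720 zł, so the mainline income levy governs.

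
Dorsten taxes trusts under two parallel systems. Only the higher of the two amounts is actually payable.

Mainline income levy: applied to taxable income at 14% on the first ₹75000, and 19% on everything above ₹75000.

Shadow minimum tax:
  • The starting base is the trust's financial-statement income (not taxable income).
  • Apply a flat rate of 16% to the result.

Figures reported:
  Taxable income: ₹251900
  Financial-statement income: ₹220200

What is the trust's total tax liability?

Mainline income levy:
  ₹75000 × 14% = ₹10500
  ₹176900 × 19% = ₹33611
  → ₹44111

Shadow minimum tax:
  Base (financial-statement income): ₹220200
  ₹220200 × 16% = ₹35232

₹44111 > ₹35232, so the mainline income levy governs.

₹44111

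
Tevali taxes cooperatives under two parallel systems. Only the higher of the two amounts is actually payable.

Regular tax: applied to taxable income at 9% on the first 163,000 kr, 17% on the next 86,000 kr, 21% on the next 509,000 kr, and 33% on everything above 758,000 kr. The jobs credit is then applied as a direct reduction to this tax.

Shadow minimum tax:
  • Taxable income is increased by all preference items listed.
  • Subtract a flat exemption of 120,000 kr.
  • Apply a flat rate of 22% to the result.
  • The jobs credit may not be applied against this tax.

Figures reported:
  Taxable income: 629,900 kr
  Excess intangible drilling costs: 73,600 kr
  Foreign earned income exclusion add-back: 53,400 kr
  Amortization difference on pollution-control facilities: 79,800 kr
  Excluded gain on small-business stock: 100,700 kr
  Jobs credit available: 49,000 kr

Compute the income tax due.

Shadow minimum tax:
  Adjusted income: 629,900 kr + 73,600 kr + 53,400 kr + 79,800 kr + 100,700 kr = 937,400 kr
  Less exemption 120,000 kr → base 817,400 kr
  817,400 kr × 22% = 179,828 kr

Regular tax:
  163,000 kr × 9% = 14,670 kr
  86,000 kr × 17% = 14,620 kr
  380,900 kr × 21% = 79,989 kr
  → 109,279 kr
  Less jobs credit 49,000 kr → 60,279 kr

179,828 kr > 60,279 kr, so the shadow minimum tax is the binding amount.

179,828 kr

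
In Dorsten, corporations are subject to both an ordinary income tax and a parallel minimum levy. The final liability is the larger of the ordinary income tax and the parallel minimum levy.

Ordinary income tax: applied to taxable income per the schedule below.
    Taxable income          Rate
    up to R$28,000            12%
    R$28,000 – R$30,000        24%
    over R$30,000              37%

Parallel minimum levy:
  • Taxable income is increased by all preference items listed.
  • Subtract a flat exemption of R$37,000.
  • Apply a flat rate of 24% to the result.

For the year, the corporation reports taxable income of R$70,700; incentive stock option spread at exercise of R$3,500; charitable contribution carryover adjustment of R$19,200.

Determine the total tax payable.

Parallel minimum levy:
  Adjusted income: R$70,700 + R$3,500 + R$19,200 = R$93,400
  Less exemption R$37,000 → base R$56,400
  R$56,400 × 24% = R$13,536

Ordinary income tax:
  R$28,000 × 12% = R$3,360
  R$2,000 × 24% = R$480
  R$40,700 × 37% = R$15,059
  → R$18,899

R$18,899 > R$13,536, so the ordinary income tax governs.

R$18,899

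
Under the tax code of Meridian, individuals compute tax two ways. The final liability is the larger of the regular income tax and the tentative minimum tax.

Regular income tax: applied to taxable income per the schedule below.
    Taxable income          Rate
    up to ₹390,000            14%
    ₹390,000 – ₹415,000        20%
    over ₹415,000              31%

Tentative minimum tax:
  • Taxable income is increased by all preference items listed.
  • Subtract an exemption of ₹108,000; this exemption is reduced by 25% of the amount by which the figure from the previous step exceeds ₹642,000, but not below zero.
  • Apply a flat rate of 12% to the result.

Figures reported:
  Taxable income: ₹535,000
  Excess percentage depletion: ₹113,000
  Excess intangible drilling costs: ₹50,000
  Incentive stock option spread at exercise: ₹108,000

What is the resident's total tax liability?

₹96,800

Regular income tax:
  ₹390,000 × 14% = ₹54,600
  ₹25,000 × 20% = ₹5,000
  ₹120,000 × 31% = ₹37,200
  → ₹96,800

Tentative minimum tax:
  Adjusted income: ₹535,000 + ₹113,000 + ₹50,000 + ₹108,000 = ₹806,000
  Exemption: ₹108,000 − 25% × (₹806,000 − ₹642,000) = ₹108,000 − ₹41,000 = ₹67,000
  Base: ₹806,000 − ₹67,000 = ₹739,000
  ₹739,000 × 12% = ₹88,680

₹96,800 > ₹88,680, so the regular income tax governs.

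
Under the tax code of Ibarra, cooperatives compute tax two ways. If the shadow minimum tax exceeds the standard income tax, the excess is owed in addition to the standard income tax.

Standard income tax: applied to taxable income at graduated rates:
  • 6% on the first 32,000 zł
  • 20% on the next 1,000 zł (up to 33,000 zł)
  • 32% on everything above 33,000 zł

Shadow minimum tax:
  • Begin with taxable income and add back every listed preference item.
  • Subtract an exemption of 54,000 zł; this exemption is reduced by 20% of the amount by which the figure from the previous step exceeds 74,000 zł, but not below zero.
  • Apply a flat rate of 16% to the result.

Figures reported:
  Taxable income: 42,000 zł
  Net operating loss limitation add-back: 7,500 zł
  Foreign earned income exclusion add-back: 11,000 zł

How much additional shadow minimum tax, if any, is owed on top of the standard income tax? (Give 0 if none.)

Standard income tax:
  32,000 zł × 6% = 1,920 zł
  1,000 zł × 20% = 200 zł
  9,000 zł × 32% = 2,880 zł
  → 5,000 zł

Shadow minimum tax:
  Adjusted income: 42,000 zł + 7,500 zł + 11,000 zł = 60,500 zł
  Exemption: 60,500 zł ≤ 74,000 zł, so full 54,000 zł applies
  Base: 60,500 zł − 54,000 zł = 6,500 zł
  6,500 zł × 16% = 1,040 zł

1,040 zł ≤ 5,000 zł, so no add-on is due.

0 zł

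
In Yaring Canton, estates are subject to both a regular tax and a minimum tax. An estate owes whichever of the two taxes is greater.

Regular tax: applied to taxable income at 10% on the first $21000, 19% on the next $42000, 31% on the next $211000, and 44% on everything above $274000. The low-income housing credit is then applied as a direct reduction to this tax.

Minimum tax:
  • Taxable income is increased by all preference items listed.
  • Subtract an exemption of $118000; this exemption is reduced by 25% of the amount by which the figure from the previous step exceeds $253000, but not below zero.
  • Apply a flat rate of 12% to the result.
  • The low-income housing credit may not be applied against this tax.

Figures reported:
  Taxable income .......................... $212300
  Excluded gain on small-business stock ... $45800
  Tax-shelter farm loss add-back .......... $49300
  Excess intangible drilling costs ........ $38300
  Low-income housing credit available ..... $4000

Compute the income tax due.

Regular tax:
  $21000 × 10% = $2100
  $42000 × 19% = $7980
  $149300 × 31% = $46283
  → $56363
  Less low-income housing credit $4000 → $52363

Minimum tax:
  Adjusted income: $212300 + $45800 + $49300 + $38300 = $345700
  Exemption: $118000 − 25% × ($345700 − $253000) = $118000 − $23175 = $94825
  Base: $345700 − $94825 = $250875
  $250875 × 12% = $30105

$52363 > $30105, so the regular tax governs.

$52363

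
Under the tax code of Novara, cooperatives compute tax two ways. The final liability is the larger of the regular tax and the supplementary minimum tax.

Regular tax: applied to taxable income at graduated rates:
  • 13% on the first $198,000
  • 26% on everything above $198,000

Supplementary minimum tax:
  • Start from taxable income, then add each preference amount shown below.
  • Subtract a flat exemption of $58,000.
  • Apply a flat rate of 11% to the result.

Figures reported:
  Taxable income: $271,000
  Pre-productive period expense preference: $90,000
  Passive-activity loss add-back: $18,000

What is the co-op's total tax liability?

Regular tax:
  $198,000 × 13% = $25,740
  $73,000 × 26% = $18,980
  → $44,720

Supplementary minimum tax:
  Adjusted income: $271,000 + $90,000 + $18,000 = $379,000
  Less exemption $58,000 → base $321,000
  $321,000 × 11% = $35,310

$44,720 > $35,310, so the regular tax governs.

$44,720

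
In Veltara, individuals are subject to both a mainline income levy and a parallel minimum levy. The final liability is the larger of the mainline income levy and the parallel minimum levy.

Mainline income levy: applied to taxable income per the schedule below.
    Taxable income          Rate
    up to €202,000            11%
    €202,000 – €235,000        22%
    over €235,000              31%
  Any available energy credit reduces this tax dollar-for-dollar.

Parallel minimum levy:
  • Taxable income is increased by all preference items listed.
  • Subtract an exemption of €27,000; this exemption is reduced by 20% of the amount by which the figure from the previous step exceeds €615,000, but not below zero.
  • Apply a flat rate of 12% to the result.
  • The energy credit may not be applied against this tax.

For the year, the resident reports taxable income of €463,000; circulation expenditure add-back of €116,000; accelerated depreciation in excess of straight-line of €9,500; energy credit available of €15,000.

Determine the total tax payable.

Parallel minimum levy:
  Adjusted income: €463,000 + €116,000 + €9,500 = €588,500
  Exemption: €588,500 ≤ €615,000, so full €27,000 applies
  Base: €588,500 − €27,000 = €561,500
  €561,500 × 12% = €67,380

Mainline income levy:
  €202,000 × 11% = €22,220
  €33,000 × 22% = €7,260
  €228,000 × 31% = €70,680
  → €100,160
  Less energy credit €15,000 → €85,160

€85,160 > €67,380, so the mainline income levy governs.

€85,160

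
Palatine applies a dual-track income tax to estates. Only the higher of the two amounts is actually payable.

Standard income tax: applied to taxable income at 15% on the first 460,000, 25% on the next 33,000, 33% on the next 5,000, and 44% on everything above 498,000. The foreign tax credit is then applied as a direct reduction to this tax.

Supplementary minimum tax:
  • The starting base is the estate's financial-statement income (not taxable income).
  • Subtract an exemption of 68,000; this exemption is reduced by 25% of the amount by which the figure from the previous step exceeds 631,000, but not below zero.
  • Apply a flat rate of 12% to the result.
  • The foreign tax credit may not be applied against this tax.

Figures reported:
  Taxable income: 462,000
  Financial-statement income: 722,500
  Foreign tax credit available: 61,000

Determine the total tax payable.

Standard income tax:
  460,000 × 15% = 69,000
  2,000 × 25% = 500
  → 69,500
  Less foreign tax credit 61,000 → 8,500

Supplementary minimum tax:
  Base (financial-statement income): 722,500
  Exemption: 68,000 − 25% × (722,500 − 631,000) = 68,000 − 22,875 = 45,125
  Base: 722,500 − 45,125 = 677,375
  677,375 × 12% = 81,285

81,285 > 8,500, so the supplementary minimum tax is the binding amount.

81,285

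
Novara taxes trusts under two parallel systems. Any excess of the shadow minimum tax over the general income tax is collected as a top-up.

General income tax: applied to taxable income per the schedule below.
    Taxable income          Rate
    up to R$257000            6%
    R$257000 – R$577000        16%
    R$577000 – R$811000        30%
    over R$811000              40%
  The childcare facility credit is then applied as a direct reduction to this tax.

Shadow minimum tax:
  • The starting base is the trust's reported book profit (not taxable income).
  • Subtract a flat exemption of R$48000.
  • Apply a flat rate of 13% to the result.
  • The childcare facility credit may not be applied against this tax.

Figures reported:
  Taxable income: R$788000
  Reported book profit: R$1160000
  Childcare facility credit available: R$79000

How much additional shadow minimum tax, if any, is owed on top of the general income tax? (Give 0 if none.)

Shadow minimum tax:
  Base (reported book profit): R$1160000
  Less exemption R$48000 → base R$1112000
  R$1112000 × 13% = R$144560

General income tax:
  R$257000 × 6% = R$15420
  R$320000 × 16% = R$51200
  R$211000 × 30% = R$63300
  → R$129920
  Less childcare facility credit R$79000 → R$50920

Excess of shadow minimum tax over general income tax: R$144560 − R$50920 = R$93640.

R$93640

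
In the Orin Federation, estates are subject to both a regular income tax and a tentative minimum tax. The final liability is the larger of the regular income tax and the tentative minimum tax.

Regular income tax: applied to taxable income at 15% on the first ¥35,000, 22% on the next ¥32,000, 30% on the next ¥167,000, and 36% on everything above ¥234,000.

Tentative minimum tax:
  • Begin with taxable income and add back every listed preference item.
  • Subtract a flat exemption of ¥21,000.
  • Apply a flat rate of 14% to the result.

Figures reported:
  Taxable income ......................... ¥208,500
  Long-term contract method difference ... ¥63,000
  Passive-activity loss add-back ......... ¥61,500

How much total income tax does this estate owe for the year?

Regular income tax:
  ¥35,000 × 15% = ¥5,250
  ¥32,000 × 22% = ¥7,040
  ¥141,500 × 30% = ¥42,450
  → ¥54,740

Tentative minimum tax:
  Adjusted income: ¥208,500 + ¥63,000 + ¥61,500 = ¥333,000
  Less exemption ¥21,000 → base ¥312,000
  ¥312,000 × 14% = ¥43,680

¥54,740 > ¥43,680, so the regular income tax governs.

¥54,740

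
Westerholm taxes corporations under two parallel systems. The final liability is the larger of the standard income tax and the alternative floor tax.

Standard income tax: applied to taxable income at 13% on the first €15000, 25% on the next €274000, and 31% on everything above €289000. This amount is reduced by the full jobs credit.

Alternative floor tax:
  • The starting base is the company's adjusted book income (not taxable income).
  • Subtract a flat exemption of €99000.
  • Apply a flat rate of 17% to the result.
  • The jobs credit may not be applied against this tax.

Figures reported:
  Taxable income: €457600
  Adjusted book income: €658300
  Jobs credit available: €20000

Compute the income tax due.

€102716

Standard income tax:
  €15000 × 13% = €1950
  €274000 × 25% = €68500
  €168600 × 31% = €52266
  → €122716
  Less jobs credit €20000 → €102716

Alternative floor tax:
  Base (adjusted book income): €658300
  Less exemption €99000 → base €559300
  €559300 × 17% = €95081

€102716 > €95081, so the standard income tax governs.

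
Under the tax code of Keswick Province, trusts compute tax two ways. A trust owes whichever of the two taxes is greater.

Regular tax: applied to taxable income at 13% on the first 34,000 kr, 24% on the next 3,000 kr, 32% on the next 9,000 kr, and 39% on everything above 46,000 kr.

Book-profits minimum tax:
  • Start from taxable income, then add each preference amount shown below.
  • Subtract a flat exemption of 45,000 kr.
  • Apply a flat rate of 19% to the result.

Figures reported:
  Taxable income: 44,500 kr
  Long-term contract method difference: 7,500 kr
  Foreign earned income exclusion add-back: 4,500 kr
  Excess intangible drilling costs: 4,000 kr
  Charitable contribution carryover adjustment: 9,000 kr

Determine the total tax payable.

7,540 kr

Book-profits minimum tax:
  Adjusted income: 44,500 kr + 7,500 kr + 4,500 kr + 4,000 kr + 9,000 kr = 69,500 kr
  Less exemption 45,000 kr → base 24,500 kr
  24,500 kr × 19% = 4,655 kr

Regular tax:
  34,000 kr × 13% = 4,420 kr
  3,000 kr × 24% = 720 kr
  7,500 kr × 32% = 2,400 kr
  → 7,540 kr

7,540 kr > 4,655 kr, so the regular tax governs.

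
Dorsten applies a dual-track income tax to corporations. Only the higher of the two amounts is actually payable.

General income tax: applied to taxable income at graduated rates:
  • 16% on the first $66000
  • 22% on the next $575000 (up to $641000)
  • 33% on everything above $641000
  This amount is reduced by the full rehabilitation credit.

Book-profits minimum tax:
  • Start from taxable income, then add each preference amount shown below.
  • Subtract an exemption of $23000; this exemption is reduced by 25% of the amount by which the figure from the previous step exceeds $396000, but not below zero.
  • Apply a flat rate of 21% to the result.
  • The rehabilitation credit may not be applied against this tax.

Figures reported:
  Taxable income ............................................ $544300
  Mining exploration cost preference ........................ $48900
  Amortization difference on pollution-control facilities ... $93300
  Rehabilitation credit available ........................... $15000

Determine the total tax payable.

General income tax:
  $66000 × 16% = $10560
  $478300 × 22% = $105226
  → $115786
  Less rehabilitation credit $15000 → $100786

Book-profits minimum tax:
  Adjusted income: $544300 + $48900 + $93300 = $686500
  Exemption: 25% × ($686500 − $396000) = $72625 ≥ $23000, so the exemption is fully phased out
  Base: $686500 − $0 = $686500
  $686500 × 21% = $144165

$144165 > $100786, so the book-profits minimum tax is the binding amount.

$144165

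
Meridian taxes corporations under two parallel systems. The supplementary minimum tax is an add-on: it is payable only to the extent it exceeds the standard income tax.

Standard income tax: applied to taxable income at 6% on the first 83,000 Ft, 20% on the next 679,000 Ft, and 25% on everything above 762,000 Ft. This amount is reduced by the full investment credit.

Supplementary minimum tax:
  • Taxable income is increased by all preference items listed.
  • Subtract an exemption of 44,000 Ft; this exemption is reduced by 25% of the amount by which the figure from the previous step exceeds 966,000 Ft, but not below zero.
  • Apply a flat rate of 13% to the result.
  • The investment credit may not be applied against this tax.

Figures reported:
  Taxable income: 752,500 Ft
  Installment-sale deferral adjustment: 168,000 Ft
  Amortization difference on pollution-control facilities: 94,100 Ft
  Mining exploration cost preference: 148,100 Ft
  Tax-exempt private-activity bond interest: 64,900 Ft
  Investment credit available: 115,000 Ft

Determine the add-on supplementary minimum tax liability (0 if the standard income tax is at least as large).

135,708 Ft

Supplementary minimum tax:
  Adjusted income: 752,500 Ft + 168,000 Ft + 94,100 Ft + 148,100 Ft + 64,900 Ft = 1,227,600 Ft
  Exemption: 25% × (1,227,600 Ft − 966,000 Ft) = 65,400 Ft ≥ 44,000 Ft, so the exemption is fully phased out
  Base: 1,227,600 Ft − 0 Ft = 1,227,600 Ft
  1,227,600 Ft × 13% = 159,588 Ft

Standard income tax:
  83,000 Ft × 6% = 4,980 Ft
  669,500 Ft × 20% = 133,900 Ft
  → 138,880 Ft
  Less investment credit 115,000 Ft → 23,880 Ft

Excess of supplementary minimum tax over standard income tax: 159,588 Ft − 23,880 Ft = 135,708 Ft.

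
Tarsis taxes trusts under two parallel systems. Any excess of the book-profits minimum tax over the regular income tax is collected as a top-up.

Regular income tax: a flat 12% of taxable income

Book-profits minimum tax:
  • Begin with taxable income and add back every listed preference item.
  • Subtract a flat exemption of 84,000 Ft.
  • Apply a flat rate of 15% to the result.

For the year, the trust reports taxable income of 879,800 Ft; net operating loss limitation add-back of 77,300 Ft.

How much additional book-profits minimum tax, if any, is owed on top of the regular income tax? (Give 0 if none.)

Book-profits minimum tax:
  Adjusted income: 879,800 Ft + 77,300 Ft = 957,100 Ft
  Less exemption 84,000 Ft → base 873,100 Ft
  873,100 Ft × 15% = 130,965 Ft

Regular income tax:
  879,800 Ft × 12% = 105,576 Ft

Excess of book-profits minimum tax over regular income tax: 130,965 Ft − 105,576 Ft = 25,389 Ft.

25,389 Ft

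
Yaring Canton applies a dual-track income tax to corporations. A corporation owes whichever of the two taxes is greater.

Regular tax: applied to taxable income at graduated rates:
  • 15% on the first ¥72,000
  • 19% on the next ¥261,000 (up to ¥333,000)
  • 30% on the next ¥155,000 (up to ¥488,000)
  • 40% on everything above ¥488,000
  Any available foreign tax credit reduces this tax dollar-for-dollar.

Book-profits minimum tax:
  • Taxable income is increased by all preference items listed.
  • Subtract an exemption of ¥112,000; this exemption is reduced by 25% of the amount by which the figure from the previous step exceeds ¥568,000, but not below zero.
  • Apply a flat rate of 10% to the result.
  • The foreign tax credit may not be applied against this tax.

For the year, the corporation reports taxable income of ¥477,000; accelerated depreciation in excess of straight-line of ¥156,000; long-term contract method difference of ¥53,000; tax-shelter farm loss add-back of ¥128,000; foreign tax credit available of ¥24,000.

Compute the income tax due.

Book-profits minimum tax:
  Adjusted income: ¥477,000 + ¥156,000 + ¥53,000 + ¥128,000 = ¥814,000
  Exemption: ¥112,000 − 25% × (¥814,000 − ¥568,000) = ¥112,000 − ¥61,500 = ¥50,500
  Base: ¥814,000 − ¥50,500 = ¥763,500
  ¥763,500 × 10% = ¥76,350

Regular tax:
  ¥72,000 × 15% = ¥10,800
  ¥261,000 × 19% = ¥49,590
  ¥144,000 × 30% = ¥43,200
  → ¥103,590
  Less foreign tax credit ¥24,000 → ¥79,590

¥79,590 > ¥76,350, so the regular tax governs.

¥79,590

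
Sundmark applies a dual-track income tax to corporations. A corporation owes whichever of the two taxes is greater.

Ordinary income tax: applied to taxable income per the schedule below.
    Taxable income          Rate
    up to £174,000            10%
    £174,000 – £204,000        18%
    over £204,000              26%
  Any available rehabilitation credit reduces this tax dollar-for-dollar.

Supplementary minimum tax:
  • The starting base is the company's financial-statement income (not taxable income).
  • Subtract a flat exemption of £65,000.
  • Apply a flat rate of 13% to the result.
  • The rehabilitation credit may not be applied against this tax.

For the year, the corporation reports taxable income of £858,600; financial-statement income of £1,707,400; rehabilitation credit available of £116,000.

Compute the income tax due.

£213,512

Ordinary income tax:
  £174,000 × 10% = £17,400
  £30,000 × 18% = £5,400
  £654,600 × 26% = £170,196
  → £192,996
  Less rehabilitation credit £116,000 → £76,996

Supplementary minimum tax:
  Base (financial-statement income): £1,707,400
  Less exemption £65,000 → base £1,642,400
  £1,642,400 × 13% = £213,512

£213,512 > £76,996, so the supplementary minimum tax is the binding amount.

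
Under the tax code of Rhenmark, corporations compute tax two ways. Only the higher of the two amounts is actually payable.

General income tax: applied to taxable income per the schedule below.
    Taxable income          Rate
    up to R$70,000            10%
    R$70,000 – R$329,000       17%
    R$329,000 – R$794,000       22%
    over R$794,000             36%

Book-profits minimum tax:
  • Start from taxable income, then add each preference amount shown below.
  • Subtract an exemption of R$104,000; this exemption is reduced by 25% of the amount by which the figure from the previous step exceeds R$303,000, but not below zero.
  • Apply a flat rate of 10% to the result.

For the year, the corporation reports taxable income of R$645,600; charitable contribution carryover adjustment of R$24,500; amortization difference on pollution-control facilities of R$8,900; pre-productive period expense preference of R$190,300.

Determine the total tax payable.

R$120,682

General income tax:
  R$70,000 × 10% = R$7,000
  R$259,000 × 17% = R$44,030
  R$316,600 × 22% = R$69,652
  → R$120,682

Book-profits minimum tax:
  Adjusted income: R$645,600 + R$24,500 + R$8,900 + R$190,300 = R$869,300
  Exemption: 25% × (R$869,300 − R$303,000) = R$141,575 ≥ R$104,000, so the exemption is fully phased out
  Base: R$869,300 − R$0 = R$869,300
  R$869,300 × 10% = R$86,930

R$120,682 > R$86,930, so the general income tax governs.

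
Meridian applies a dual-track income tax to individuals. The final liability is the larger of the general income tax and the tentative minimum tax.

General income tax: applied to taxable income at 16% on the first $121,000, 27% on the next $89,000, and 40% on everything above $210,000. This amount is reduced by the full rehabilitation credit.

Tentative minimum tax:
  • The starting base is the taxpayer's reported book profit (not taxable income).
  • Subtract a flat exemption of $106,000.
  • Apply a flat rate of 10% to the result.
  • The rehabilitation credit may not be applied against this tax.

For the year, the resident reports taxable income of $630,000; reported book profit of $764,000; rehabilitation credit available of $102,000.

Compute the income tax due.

General income tax:
  $121,000 × 16% = $19,360
  $89,000 × 27% = $24,030
  $420,000 × 40% = $168,000
  → $211,390
  Less rehabilitation credit $102,000 → $109,390

Tentative minimum tax:
  Base (reported book profit): $764,000
  Less exemption $106,000 → base $658,000
  $658,000 × 10% = $65,800

$109,390 > $65,800, so the general income tax governs.

$109,390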